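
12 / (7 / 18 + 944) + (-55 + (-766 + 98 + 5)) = -12205066 / 16999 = -717.99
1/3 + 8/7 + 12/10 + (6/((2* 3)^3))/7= 3377/1260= 2.68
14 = 14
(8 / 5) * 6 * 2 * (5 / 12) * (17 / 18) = 68 / 9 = 7.56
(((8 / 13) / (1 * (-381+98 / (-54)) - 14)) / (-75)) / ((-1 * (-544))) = 9 / 236779400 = 0.00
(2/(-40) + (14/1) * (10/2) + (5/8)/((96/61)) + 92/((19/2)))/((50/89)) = 519678743/3648000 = 142.46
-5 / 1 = -5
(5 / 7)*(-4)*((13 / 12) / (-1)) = 65 / 21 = 3.10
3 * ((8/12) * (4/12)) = 2/3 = 0.67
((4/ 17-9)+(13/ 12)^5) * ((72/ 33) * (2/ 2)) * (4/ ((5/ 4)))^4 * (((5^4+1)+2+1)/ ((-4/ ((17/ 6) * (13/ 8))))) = 2012456973592/ 1670625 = 1204613.23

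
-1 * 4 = -4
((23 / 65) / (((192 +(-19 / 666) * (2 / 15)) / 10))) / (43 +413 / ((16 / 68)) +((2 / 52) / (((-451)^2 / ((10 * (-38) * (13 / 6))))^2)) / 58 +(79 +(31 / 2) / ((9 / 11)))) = 1102700270176429320 / 113453656162469094154319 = 0.00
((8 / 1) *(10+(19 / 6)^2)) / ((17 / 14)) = 20188 / 153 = 131.95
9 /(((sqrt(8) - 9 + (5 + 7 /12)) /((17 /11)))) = -75276 /5819 - 44064 * sqrt(2) /5819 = -23.65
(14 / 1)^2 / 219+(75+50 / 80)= 134063 / 1752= 76.52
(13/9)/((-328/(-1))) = 13/2952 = 0.00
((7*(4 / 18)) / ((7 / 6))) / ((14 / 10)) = 20 / 21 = 0.95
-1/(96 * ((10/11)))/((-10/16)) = 11/600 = 0.02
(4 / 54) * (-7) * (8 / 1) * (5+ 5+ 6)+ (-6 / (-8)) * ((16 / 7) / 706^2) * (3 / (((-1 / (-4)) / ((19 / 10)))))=-7815467246 / 117755505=-66.37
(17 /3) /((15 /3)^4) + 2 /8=1943 /7500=0.26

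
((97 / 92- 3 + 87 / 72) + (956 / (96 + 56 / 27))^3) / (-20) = -4631570016619 / 100090547160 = -46.27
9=9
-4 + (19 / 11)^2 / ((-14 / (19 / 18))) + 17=389537 / 30492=12.78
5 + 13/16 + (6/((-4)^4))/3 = 745/128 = 5.82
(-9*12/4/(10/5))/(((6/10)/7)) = -315/2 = -157.50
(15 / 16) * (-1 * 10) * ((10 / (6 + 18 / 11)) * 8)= -1375 / 14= -98.21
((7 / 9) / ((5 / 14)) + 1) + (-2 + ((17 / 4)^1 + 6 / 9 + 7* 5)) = 7397 / 180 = 41.09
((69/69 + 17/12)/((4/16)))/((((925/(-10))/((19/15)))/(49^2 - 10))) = -316.50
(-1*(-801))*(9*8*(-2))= -115344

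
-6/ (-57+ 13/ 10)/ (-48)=-5/ 2228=-0.00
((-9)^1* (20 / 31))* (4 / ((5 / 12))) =-1728 / 31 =-55.74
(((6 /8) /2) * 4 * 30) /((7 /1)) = 45 /7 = 6.43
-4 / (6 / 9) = -6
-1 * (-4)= 4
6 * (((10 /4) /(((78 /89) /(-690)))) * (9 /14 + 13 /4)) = -16734225 /364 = -45973.15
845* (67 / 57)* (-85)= -4812275 / 57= -84425.88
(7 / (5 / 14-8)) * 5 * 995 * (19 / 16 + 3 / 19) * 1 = -99703975 / 16264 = -6130.35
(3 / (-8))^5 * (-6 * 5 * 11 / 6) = 13365 / 32768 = 0.41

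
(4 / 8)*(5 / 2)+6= 29 / 4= 7.25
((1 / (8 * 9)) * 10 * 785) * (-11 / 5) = -8635 / 36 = -239.86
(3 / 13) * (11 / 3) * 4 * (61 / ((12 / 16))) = 10736 / 39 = 275.28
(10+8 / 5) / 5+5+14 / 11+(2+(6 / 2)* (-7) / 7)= 2088 / 275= 7.59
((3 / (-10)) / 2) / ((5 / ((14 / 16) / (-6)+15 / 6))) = -113 / 1600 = -0.07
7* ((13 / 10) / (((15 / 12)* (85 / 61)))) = 11102 / 2125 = 5.22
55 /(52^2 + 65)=0.02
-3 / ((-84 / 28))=1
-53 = -53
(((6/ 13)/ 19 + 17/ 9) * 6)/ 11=8506/ 8151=1.04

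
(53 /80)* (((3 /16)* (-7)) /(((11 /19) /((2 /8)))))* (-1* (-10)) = -21147 /5632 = -3.75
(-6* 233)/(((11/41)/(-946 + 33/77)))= 379387842/77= 4927114.83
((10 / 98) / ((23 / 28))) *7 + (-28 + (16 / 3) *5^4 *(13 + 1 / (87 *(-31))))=8058751216 / 186093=43304.97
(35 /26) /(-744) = -35 /19344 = -0.00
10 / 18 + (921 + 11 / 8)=922.93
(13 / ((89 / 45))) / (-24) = -195 / 712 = -0.27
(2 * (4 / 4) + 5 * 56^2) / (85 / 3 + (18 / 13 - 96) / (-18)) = 305799 / 655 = 466.87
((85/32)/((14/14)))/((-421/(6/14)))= -255/94304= -0.00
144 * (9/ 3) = 432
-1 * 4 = -4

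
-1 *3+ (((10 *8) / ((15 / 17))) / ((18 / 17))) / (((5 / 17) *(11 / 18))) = 78113 / 165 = 473.41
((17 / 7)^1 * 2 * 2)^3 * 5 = 1572160 / 343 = 4583.56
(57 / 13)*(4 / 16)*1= 57 / 52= 1.10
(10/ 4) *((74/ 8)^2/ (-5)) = -1369/ 32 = -42.78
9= 9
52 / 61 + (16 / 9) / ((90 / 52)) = 46436 / 24705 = 1.88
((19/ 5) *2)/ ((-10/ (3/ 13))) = -57/ 325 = -0.18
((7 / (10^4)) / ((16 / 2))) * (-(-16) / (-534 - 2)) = -7 / 2680000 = -0.00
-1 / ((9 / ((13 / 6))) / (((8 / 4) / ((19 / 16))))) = -208 / 513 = -0.41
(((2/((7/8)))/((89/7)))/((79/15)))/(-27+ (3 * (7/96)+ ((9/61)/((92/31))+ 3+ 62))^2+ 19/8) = 32250413056/4001567872208977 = 0.00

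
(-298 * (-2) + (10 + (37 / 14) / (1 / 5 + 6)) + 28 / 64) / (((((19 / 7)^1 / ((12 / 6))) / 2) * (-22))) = -2107031 / 51832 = -40.65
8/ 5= 1.60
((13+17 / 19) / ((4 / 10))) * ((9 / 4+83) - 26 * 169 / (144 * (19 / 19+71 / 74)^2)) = 643613729 / 239685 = 2685.25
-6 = -6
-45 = -45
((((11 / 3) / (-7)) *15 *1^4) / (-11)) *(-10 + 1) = -45 / 7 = -6.43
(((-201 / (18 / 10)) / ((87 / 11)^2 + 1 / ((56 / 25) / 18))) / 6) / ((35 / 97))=-1572758 / 2152413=-0.73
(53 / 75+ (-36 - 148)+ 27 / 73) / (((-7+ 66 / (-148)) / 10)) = 148222888 / 603345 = 245.67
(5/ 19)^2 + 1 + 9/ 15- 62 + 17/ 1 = -78212/ 1805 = -43.33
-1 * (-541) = 541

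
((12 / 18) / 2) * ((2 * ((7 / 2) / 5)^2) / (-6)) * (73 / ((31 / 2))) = -3577 / 13950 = -0.26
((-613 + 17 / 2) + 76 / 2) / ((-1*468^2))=1133 / 438048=0.00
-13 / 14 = -0.93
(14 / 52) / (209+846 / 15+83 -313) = 35 / 4602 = 0.01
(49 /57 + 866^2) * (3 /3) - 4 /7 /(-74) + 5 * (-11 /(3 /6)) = 749846.87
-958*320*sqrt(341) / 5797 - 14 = -306560*sqrt(341) / 5797 - 14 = -990.54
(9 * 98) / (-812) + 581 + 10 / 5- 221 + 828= 68957 / 58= 1188.91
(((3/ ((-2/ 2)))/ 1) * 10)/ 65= -6/ 13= -0.46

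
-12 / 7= -1.71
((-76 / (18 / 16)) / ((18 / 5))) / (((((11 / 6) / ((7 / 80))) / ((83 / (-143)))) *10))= 11039 / 212355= 0.05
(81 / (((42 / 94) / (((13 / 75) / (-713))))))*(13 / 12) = -23829 / 499100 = -0.05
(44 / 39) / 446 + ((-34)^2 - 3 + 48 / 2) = 10236391 / 8697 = 1177.00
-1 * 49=-49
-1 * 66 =-66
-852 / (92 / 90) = -19170 / 23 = -833.48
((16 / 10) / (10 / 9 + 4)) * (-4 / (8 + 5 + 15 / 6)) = -288 / 3565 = -0.08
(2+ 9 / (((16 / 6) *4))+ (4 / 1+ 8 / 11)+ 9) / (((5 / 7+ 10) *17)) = 40831 / 448800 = 0.09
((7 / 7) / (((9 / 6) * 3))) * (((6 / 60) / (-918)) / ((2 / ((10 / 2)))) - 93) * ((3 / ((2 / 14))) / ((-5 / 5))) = 2390479 / 5508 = 434.00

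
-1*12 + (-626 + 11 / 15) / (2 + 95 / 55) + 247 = 41356 / 615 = 67.25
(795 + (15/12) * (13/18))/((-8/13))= -744965/576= -1293.34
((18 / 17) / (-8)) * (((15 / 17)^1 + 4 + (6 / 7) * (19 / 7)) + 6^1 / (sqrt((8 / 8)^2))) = -99027 / 56644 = -1.75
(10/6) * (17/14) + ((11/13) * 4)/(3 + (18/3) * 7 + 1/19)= 61312/29211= 2.10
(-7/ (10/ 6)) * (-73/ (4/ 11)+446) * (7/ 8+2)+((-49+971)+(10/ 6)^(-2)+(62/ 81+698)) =-86849387/ 64800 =-1340.27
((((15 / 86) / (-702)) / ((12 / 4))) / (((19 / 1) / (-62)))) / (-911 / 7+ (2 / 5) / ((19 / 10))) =-1085 / 521644266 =-0.00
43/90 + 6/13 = 1099/1170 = 0.94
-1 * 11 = -11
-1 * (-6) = 6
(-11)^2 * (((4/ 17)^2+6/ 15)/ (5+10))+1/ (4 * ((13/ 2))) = 2091743/ 563550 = 3.71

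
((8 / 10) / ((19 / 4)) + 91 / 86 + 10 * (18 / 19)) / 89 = 87421 / 727130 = 0.12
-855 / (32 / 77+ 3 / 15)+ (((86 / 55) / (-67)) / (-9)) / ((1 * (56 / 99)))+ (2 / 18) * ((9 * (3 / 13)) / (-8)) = -26760200443 / 19266520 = -1388.95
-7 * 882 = -6174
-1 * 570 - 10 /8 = -2285 /4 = -571.25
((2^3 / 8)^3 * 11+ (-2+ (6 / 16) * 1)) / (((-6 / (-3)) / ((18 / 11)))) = 675 / 88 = 7.67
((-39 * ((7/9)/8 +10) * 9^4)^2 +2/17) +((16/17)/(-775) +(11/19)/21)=2245828619785819255849/336436800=6675335812805.91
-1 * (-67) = 67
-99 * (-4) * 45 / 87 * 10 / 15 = 136.55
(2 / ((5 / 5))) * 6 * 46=552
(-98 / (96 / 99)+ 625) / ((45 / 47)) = 394001 / 720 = 547.22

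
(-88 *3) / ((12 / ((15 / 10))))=-33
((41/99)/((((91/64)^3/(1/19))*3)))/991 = 10747904/4214129542623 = 0.00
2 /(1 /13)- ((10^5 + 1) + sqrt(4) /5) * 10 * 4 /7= -3999874 /7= -571410.57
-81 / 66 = -27 / 22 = -1.23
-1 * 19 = -19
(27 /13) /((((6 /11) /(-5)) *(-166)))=495 /4316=0.11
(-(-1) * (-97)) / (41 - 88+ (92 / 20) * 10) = 97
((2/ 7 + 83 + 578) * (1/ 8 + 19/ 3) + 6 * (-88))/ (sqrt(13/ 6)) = 209597 * sqrt(78)/ 728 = 2542.73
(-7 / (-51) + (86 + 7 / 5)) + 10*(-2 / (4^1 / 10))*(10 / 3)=-6726 / 85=-79.13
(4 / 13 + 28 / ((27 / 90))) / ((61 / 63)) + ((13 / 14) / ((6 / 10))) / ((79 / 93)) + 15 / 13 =87431237 / 877058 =99.69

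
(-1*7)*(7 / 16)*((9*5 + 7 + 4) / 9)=-343 / 18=-19.06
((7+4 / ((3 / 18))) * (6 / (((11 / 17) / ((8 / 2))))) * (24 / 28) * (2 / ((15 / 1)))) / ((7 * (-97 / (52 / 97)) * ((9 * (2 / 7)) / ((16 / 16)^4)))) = -438464 / 10867395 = -0.04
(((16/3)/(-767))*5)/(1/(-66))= 1760/767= 2.29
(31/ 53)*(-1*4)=-124/ 53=-2.34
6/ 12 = 1/ 2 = 0.50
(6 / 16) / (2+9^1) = 3 / 88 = 0.03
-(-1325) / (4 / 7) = 9275 / 4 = 2318.75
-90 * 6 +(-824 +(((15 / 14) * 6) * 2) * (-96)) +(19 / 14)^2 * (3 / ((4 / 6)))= -1015279 / 392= -2590.00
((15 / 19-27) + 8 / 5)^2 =5466244 / 9025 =605.68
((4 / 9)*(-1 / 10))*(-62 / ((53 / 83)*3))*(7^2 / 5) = 504308 / 35775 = 14.10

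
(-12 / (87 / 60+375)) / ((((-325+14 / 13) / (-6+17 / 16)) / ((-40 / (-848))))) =-77025 / 3360689614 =-0.00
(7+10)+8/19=331/19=17.42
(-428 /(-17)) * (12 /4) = 1284 /17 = 75.53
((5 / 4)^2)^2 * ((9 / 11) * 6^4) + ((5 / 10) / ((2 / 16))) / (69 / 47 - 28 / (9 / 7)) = 355816053 / 137456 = 2588.58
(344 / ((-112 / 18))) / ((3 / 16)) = -2064 / 7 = -294.86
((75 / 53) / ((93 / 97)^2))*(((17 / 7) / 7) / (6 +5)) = 3998825 / 82358661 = 0.05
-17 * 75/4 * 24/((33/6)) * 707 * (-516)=5581623600/11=507420327.27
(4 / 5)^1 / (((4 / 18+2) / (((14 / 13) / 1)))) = 126 / 325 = 0.39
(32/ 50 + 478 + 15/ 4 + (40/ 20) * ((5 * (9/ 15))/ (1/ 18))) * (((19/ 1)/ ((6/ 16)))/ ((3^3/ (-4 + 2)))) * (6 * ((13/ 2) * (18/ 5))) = -116661064/ 375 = -311096.17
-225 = -225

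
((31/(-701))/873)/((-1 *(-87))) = -31/53241651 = -0.00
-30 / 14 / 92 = -15 / 644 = -0.02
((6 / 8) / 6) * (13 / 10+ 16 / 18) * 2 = 197 / 360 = 0.55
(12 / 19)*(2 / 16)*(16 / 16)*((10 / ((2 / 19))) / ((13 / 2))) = 15 / 13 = 1.15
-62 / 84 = -31 / 42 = -0.74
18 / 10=1.80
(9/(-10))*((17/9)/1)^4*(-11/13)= 918731/94770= 9.69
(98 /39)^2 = 9604 /1521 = 6.31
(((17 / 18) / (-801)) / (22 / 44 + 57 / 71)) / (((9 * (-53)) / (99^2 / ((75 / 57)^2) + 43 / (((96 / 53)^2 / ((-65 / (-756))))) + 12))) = 29823252046158917 / 2770189073164800000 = 0.01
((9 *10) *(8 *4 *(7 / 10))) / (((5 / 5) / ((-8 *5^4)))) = -10080000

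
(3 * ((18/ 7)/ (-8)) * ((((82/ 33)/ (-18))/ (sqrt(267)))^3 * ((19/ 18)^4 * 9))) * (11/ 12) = 8981853641 * sqrt(267)/ 24644624746984704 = 0.00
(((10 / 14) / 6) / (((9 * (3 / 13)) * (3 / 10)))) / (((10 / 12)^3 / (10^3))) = 20800 / 63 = 330.16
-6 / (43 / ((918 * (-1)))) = 128.09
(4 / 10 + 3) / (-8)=-17 / 40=-0.42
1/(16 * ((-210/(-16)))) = 0.00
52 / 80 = 13 / 20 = 0.65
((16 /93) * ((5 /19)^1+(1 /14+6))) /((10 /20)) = 26960 /12369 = 2.18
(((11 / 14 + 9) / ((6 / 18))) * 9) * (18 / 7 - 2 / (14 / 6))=22194 / 49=452.94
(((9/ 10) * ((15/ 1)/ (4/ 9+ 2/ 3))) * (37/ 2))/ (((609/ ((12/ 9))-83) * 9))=999/ 14950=0.07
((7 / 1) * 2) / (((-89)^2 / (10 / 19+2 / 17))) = 2912 / 2558483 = 0.00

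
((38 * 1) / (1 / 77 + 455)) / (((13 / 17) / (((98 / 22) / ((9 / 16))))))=46648 / 53937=0.86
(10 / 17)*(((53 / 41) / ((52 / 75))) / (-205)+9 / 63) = 409235 / 5201014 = 0.08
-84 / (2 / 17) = -714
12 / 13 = 0.92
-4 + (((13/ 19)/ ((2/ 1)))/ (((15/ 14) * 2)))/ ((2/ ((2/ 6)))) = -13589/ 3420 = -3.97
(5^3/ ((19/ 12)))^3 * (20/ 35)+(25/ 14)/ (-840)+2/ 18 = 281173.96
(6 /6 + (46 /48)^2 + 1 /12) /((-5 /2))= -1153 /1440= -0.80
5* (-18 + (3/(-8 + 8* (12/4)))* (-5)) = -1515/16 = -94.69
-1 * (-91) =91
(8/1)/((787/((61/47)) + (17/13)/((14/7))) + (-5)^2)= 12688/1002401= 0.01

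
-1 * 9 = -9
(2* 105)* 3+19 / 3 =1909 / 3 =636.33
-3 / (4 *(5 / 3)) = -9 / 20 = -0.45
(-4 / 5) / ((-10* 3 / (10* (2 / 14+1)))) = 32 / 105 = 0.30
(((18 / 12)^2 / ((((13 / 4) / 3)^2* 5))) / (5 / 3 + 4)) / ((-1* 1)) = -972 / 14365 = -0.07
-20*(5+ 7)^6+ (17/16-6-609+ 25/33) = -31532314799/528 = -59720293.18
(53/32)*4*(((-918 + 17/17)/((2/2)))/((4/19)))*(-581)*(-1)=-536506439/32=-16765826.22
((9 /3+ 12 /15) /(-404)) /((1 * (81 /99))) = -209 /18180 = -0.01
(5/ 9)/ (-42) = -5/ 378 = -0.01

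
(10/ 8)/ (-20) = -1/ 16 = -0.06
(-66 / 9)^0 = 1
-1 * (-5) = 5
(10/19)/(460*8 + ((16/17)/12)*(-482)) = 255/1764644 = 0.00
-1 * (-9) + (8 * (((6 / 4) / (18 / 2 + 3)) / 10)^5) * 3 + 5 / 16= 3814400003 / 409600000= 9.31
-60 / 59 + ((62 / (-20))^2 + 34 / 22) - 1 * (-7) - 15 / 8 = 15.26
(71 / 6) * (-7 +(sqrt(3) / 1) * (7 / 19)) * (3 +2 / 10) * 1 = -3976 / 15 +3976 * sqrt(3) / 285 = -240.90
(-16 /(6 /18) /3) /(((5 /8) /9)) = -1152 /5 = -230.40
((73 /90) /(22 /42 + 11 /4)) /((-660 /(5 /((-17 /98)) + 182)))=-0.06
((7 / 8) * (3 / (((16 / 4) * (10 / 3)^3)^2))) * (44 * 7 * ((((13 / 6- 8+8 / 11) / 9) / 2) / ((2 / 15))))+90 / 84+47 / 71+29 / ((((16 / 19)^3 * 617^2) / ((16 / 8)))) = 16035001586775653 / 9687164569600000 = 1.66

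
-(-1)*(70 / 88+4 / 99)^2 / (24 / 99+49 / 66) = 109561 / 154440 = 0.71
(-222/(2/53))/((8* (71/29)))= -170607/568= -300.36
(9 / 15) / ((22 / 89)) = 267 / 110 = 2.43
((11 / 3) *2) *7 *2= 308 / 3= 102.67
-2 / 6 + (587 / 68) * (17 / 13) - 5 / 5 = 1553 / 156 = 9.96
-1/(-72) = 1/72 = 0.01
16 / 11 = 1.45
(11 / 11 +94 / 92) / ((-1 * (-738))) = 31 / 11316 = 0.00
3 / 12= 1 / 4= 0.25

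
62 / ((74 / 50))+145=6915 / 37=186.89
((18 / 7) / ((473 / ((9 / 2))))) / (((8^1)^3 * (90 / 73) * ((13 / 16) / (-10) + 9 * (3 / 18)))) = 657 / 24051104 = 0.00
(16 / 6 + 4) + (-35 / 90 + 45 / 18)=79 / 9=8.78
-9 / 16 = -0.56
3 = 3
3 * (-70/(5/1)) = -42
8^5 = 32768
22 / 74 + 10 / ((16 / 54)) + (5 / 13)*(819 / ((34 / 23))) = 621793 / 2516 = 247.14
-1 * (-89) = 89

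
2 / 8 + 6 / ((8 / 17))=13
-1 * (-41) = 41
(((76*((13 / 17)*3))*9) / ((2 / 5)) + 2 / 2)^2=15397314.36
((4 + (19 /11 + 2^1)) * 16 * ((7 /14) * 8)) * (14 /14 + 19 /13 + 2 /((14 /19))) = 2562240 /1001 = 2559.68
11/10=1.10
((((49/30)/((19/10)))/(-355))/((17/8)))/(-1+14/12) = -784/114665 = -0.01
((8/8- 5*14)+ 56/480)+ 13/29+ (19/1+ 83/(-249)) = -86597/1740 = -49.77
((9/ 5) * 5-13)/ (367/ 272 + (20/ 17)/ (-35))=-7616/ 2505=-3.04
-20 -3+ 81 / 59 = -1276 / 59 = -21.63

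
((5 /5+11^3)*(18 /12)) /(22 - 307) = -666 /95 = -7.01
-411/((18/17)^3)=-673081/1944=-346.24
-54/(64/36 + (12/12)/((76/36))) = -23.98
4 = 4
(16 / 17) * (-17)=-16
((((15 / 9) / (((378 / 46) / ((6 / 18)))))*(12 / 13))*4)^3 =6229504000 / 400478525811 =0.02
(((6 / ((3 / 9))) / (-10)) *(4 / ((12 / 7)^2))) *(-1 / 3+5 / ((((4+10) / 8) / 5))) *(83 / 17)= -170233 / 1020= -166.90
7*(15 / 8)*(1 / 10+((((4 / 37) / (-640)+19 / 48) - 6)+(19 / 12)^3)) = -20.15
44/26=1.69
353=353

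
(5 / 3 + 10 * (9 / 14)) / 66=0.12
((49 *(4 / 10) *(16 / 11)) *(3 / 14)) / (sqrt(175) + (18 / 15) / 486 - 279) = -439320672 / 20018333753 - 7873200 *sqrt(7) / 20018333753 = -0.02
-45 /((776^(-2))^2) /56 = -2039714634240 /7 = -291387804891.43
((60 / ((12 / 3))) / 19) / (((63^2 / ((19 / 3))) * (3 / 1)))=0.00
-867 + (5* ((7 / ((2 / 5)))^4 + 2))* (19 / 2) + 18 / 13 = 1852951299 / 416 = 4454209.85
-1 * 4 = -4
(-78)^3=-474552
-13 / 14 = -0.93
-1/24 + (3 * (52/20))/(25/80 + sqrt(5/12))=-45173/5880 + 4992 * sqrt(15)/1225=8.10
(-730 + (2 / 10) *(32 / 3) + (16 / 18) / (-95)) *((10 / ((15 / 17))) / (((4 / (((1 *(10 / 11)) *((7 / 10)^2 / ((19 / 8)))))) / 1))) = -1036808444 / 2680425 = -386.81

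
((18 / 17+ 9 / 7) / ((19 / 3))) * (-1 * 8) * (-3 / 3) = 2.96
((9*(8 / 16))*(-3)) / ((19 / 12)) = -162 / 19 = -8.53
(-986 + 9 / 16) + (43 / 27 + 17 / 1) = -417677 / 432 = -966.84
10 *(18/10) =18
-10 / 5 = -2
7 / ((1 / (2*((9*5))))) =630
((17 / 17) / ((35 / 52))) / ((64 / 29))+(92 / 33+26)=544441 / 18480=29.46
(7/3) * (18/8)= 21/4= 5.25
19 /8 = 2.38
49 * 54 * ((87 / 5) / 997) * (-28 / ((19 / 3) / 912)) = -928174464 / 4985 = -186193.47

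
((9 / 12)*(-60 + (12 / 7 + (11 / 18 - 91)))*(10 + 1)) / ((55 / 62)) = -1382.67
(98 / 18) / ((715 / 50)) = 490 / 1287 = 0.38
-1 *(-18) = 18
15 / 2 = 7.50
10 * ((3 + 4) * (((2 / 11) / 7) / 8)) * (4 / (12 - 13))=-10 / 11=-0.91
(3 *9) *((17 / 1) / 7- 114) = -3012.43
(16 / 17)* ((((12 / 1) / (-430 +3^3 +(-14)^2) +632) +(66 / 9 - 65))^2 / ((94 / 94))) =310392.65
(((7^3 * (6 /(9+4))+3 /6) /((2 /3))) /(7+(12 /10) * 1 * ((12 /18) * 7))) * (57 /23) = 392255 /8372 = 46.85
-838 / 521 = -1.61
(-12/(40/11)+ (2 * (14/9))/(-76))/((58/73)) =-14381/3420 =-4.20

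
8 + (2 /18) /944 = 67969 /8496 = 8.00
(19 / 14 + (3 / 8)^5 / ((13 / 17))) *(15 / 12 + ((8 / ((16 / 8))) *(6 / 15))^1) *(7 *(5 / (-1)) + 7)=-46463721 / 425984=-109.07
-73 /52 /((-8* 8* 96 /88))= 0.02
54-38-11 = 5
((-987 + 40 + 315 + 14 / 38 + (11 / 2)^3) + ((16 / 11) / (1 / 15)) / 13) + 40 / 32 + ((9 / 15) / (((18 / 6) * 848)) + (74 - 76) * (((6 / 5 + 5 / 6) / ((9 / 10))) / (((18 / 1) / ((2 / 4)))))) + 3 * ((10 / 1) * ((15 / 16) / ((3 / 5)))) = -1163362008889 / 2799379440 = -415.58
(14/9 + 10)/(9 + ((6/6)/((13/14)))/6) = 676/537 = 1.26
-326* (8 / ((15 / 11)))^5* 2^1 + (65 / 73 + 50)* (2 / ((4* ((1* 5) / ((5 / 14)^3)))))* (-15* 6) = -689239126594521857 / 152111925000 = -4531131.45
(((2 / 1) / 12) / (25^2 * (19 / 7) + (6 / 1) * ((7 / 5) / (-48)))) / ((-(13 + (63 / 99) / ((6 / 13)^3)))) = -36960 / 7324852639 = -0.00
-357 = -357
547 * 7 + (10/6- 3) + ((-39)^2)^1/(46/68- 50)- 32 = 485663/129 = 3764.83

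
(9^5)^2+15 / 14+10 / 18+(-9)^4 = 439335661417 / 126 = 3486790963.63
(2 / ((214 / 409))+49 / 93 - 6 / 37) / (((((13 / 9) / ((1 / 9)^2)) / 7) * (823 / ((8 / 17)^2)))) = 690660992 / 10245944286513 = 0.00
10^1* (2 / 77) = 20 / 77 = 0.26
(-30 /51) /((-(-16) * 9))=-5 /1224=-0.00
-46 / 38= -23 / 19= -1.21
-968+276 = -692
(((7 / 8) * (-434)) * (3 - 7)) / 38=1519 / 38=39.97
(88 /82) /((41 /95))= 4180 /1681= 2.49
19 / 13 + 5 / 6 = 179 / 78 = 2.29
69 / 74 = 0.93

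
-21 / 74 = -0.28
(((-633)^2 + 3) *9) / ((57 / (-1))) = -1202076 / 19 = -63267.16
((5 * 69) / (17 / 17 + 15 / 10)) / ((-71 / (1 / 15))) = -46 / 355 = -0.13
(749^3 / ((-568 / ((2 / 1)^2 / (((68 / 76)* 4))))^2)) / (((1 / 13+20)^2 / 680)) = 2744.56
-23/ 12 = -1.92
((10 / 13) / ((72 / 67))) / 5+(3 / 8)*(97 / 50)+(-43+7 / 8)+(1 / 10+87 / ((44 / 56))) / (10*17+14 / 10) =-17915467781 / 441183600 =-40.61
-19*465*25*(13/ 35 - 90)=138576975/ 7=19796710.71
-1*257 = -257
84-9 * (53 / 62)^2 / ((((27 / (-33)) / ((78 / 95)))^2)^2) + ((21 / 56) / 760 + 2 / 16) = 77.46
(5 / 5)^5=1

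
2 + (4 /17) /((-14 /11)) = 216 /119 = 1.82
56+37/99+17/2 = 64.87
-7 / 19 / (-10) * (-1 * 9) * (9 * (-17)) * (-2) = -9639 / 95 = -101.46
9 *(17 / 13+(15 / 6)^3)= 15849 / 104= 152.39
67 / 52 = 1.29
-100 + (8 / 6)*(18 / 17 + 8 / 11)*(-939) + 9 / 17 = -436769 / 187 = -2335.66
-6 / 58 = -3 / 29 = -0.10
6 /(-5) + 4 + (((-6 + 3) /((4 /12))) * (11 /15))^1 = -19 /5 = -3.80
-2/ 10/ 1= -1/ 5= -0.20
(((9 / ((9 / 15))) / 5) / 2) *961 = 2883 / 2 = 1441.50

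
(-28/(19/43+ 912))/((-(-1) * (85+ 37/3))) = -129/409165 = -0.00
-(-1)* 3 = 3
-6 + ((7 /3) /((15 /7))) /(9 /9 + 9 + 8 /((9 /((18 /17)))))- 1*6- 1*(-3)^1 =-8.90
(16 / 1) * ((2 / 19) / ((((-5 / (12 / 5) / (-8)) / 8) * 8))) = 3072 / 475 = 6.47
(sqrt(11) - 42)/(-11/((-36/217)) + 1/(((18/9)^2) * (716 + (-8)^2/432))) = -29236032/46155275 + 696096 * sqrt(11)/46155275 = -0.58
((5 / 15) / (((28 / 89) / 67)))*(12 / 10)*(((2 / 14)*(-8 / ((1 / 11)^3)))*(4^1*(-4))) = 507952192 / 245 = 2073274.25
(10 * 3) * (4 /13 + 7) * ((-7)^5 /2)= -23949975 /13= -1842305.77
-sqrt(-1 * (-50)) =-5 * sqrt(2) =-7.07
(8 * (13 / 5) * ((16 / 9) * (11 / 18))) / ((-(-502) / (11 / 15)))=50336 / 1524825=0.03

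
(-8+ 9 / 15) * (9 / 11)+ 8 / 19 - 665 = -670.63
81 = 81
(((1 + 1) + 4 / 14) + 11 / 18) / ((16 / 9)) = 365 / 224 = 1.63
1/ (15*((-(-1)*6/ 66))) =0.73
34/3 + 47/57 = 231/19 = 12.16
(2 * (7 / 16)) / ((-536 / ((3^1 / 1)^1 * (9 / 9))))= -21 / 4288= -0.00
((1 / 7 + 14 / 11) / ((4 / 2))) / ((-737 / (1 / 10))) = -109 / 1134980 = -0.00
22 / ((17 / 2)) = 44 / 17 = 2.59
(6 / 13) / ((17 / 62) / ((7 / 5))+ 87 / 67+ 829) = 58156 / 104646165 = 0.00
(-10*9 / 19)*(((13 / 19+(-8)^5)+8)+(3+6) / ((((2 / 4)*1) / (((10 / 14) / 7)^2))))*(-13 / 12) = -291415542015 / 1733522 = -168106.05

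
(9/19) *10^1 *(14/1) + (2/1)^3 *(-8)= 44/19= 2.32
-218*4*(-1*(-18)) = -15696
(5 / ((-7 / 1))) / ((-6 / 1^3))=5 / 42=0.12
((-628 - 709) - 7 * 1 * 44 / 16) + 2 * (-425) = -8825 / 4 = -2206.25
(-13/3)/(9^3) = -13/2187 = -0.01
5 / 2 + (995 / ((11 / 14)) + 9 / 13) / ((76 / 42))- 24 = 1844069 / 2717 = 678.72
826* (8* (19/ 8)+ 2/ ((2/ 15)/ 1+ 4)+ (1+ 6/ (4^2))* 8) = 25179.68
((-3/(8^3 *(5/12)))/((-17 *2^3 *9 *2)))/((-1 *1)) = -1/174080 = -0.00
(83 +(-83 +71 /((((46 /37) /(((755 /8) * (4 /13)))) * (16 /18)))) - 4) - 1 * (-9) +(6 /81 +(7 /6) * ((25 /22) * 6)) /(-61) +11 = 326147554805 /173343456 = 1881.51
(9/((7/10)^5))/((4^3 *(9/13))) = 40625/33614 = 1.21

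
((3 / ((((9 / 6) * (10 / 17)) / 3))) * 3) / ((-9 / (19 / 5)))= -323 / 25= -12.92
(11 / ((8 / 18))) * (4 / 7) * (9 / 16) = 891 / 112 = 7.96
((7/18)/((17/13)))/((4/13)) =1183/1224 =0.97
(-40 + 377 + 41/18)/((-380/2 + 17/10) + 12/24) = -30535/16902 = -1.81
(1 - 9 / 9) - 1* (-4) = 4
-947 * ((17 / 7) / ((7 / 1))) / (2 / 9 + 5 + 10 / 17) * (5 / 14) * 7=-12315735 / 87122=-141.36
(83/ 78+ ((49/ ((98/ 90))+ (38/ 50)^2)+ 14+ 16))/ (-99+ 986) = 3736283/ 43241250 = 0.09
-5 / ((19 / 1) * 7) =-5 / 133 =-0.04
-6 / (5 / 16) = -96 / 5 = -19.20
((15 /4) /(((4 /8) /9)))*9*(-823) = -999945 /2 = -499972.50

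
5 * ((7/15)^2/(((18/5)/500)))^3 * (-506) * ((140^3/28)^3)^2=-32959091221707487760000000000000000000000000/531441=-62018344880631128874136550000000000000.00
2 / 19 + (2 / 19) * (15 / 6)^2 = 0.76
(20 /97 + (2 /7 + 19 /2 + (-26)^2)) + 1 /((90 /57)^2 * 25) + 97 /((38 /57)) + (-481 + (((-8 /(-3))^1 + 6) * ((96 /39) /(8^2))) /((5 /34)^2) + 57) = 6461179819 /15277500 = 422.92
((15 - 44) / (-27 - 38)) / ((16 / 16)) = 29 / 65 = 0.45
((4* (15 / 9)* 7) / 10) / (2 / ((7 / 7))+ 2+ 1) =14 / 15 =0.93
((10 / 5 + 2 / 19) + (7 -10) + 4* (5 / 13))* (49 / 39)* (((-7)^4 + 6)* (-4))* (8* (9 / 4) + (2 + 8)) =-700109648 / 3211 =-218034.77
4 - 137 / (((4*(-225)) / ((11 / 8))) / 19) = 57433 / 7200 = 7.98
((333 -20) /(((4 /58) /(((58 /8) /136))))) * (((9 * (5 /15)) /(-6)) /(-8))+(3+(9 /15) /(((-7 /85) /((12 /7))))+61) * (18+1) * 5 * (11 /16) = 2882585457 /852992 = 3379.38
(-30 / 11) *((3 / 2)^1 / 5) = -9 / 11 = -0.82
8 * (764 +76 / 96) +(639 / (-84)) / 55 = 28266061 / 4620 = 6118.20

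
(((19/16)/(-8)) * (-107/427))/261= 0.00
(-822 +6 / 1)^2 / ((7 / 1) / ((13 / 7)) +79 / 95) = 137055360 / 947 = 144725.83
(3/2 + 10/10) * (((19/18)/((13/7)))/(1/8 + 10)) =0.14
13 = 13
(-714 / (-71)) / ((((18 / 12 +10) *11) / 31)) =44268 / 17963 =2.46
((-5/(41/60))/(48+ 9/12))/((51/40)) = -3200/27183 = -0.12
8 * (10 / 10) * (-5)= -40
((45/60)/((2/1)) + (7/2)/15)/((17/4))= 73/510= 0.14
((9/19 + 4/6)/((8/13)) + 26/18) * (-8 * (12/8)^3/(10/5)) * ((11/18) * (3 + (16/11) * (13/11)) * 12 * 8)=-2575781/209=-12324.31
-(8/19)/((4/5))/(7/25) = -250/133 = -1.88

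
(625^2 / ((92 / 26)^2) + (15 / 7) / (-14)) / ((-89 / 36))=-29112747795 / 2306969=-12619.48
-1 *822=-822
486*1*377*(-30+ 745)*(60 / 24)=327509325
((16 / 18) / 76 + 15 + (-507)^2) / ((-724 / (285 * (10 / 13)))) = -549474325 / 7059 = -77840.25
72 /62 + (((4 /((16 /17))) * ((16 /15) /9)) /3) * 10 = 7132 /2511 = 2.84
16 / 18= 8 / 9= 0.89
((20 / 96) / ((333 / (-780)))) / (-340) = 65 / 45288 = 0.00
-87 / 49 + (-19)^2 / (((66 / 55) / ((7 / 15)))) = 122257 / 882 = 138.61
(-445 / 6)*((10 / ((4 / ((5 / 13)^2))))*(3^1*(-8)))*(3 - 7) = -445000 / 169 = -2633.14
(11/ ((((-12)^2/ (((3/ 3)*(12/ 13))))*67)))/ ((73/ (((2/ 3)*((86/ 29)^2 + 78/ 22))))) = 114155/ 962519454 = 0.00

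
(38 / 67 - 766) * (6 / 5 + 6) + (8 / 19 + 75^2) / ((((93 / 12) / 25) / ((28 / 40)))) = 1418980414 / 197315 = 7191.45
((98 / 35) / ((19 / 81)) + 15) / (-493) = -2559 / 46835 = -0.05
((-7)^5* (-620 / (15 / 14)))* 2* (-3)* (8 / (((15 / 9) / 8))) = -11203949568 / 5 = -2240789913.60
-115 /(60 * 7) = -23 /84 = -0.27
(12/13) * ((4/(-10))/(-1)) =24/65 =0.37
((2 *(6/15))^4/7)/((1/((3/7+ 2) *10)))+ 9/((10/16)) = 96904/6125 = 15.82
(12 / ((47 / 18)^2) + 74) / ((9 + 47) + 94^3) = 83677 / 917441880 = 0.00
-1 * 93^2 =-8649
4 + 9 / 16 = 73 / 16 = 4.56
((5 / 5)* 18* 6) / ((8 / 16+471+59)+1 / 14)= 126 / 619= 0.20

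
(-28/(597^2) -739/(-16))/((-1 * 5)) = -9.24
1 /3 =0.33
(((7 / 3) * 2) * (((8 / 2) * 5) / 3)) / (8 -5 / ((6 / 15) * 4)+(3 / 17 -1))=38080 / 4959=7.68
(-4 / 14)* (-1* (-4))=-8 / 7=-1.14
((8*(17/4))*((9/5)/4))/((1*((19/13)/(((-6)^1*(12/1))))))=-71604/95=-753.73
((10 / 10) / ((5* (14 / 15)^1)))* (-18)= -27 / 7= -3.86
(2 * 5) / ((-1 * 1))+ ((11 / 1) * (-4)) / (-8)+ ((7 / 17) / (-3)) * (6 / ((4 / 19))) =-143 / 17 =-8.41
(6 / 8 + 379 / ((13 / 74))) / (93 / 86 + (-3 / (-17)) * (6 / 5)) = 410175065 / 245778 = 1668.88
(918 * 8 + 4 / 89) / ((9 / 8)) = 5228960 / 801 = 6528.04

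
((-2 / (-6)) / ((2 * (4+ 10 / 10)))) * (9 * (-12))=-3.60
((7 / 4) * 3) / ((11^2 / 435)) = 9135 / 484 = 18.87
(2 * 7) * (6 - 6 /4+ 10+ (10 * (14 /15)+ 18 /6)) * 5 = 5635 /3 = 1878.33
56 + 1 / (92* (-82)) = 422463 / 7544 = 56.00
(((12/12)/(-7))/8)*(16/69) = -2/483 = -0.00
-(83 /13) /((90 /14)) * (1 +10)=-10.92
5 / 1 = 5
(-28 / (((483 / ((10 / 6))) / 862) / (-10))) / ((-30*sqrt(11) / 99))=-17240*sqrt(11) / 69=-828.68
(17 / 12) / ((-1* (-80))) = 0.02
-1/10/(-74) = 1/740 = 0.00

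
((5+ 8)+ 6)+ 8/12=59/3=19.67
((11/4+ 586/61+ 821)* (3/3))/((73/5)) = 1016695/17812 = 57.08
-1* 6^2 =-36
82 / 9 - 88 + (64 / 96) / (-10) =-3553 / 45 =-78.96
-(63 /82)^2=-3969 /6724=-0.59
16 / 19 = 0.84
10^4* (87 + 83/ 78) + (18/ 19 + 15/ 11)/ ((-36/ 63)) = 28712288141/ 32604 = 880636.98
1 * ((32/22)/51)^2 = 256/314721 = 0.00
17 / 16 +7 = 129 / 16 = 8.06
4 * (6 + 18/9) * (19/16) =38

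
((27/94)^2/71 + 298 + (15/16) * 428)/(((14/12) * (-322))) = -329009559/176757553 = -1.86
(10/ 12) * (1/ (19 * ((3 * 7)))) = 5/ 2394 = 0.00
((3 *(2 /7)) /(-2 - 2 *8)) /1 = -1 /21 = -0.05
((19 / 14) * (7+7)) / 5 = 19 / 5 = 3.80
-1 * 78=-78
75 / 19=3.95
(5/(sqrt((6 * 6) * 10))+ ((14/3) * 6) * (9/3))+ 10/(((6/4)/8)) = sqrt(10)/12+ 412/3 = 137.60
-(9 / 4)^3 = -729 / 64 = -11.39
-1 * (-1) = 1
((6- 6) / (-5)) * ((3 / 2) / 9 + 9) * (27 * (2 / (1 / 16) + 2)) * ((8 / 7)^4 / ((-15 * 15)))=0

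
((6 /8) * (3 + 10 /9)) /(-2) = -1.54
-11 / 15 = -0.73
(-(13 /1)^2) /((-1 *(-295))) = -169 /295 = -0.57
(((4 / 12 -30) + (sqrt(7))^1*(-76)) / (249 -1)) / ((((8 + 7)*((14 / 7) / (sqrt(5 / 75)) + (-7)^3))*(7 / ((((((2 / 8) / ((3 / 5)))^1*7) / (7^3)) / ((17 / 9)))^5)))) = 1501875*sqrt(15) / 41919045571314083244068864 + 961875*sqrt(105) / 10479761392828520811017216 + 1501875 / 244425921698624392093696 + 961875*sqrt(7) / 61106480424656098023424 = 0.00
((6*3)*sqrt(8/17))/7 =36*sqrt(34)/119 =1.76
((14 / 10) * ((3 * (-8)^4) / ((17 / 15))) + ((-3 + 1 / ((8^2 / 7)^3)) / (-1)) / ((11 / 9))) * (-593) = -441324449899857 / 49020928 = -9002776.32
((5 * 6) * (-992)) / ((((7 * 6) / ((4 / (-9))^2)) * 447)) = -79360 / 253449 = -0.31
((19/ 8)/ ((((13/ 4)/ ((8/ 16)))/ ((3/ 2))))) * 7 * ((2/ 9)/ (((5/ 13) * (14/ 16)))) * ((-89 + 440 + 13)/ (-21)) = -1976/ 45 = -43.91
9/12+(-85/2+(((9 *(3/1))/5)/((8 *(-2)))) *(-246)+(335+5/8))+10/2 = 3819/10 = 381.90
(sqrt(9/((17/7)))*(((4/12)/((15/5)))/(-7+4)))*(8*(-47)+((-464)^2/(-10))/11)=42776*sqrt(119)/2805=166.36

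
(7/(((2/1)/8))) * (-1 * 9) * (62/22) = -7812/11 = -710.18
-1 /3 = -0.33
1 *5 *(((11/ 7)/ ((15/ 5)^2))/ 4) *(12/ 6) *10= 275/ 63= 4.37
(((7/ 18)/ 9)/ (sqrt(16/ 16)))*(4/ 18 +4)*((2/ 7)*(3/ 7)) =38/ 1701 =0.02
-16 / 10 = -8 / 5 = -1.60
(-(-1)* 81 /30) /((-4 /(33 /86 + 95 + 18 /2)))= -242379 /3440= -70.46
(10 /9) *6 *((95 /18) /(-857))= -950 /23139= -0.04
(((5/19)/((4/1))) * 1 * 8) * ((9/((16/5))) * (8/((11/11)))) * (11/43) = 2475/817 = 3.03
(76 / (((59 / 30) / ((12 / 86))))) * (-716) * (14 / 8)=-17141040 / 2537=-6756.42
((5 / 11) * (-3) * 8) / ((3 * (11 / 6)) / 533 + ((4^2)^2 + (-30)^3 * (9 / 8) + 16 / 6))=0.00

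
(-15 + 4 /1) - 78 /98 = -578 /49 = -11.80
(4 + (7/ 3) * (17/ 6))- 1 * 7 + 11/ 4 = 229/ 36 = 6.36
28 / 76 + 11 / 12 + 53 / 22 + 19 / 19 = 11773 / 2508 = 4.69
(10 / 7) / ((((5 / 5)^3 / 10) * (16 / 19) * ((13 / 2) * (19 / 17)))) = 2.34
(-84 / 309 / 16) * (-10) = 35 / 206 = 0.17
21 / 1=21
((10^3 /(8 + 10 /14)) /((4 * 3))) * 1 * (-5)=-8750 /183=-47.81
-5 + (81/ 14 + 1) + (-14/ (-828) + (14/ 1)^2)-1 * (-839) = 1502327/ 1449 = 1036.80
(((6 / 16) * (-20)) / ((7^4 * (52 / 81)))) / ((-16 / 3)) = 3645 / 3995264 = 0.00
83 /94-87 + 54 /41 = -84.80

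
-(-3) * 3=9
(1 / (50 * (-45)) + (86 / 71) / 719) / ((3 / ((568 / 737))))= 569804 / 1788422625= 0.00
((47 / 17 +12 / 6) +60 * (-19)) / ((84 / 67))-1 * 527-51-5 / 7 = -706479 / 476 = -1484.20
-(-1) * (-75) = -75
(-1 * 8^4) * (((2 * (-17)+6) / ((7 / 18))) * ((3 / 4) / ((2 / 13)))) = 1437696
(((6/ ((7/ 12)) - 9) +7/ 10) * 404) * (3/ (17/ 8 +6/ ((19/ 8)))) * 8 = 1014144/ 245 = 4139.36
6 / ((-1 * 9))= -2 / 3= -0.67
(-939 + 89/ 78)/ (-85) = 73153/ 6630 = 11.03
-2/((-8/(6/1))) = 3/2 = 1.50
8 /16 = 1 /2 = 0.50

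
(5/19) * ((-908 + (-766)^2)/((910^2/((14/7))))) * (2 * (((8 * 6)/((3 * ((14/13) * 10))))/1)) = 2343392/2118025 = 1.11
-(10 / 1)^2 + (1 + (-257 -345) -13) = -714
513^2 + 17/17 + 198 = 263368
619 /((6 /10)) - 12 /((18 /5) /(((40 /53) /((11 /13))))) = 1799185 /1749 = 1028.69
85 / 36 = 2.36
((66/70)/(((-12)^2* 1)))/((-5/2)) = -11/4200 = -0.00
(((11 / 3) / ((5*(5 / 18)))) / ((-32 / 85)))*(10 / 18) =-3.90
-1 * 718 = -718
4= 4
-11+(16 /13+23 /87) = -10750 /1131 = -9.50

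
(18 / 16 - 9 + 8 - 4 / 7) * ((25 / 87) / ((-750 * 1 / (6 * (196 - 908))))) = -445 / 609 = -0.73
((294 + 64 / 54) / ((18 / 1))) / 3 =3985 / 729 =5.47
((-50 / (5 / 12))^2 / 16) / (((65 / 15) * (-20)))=-135 / 13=-10.38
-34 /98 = -17 /49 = -0.35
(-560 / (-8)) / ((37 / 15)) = 1050 / 37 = 28.38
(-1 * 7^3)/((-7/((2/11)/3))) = 98/33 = 2.97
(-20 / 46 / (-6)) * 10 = 50 / 69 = 0.72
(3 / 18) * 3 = 1 / 2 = 0.50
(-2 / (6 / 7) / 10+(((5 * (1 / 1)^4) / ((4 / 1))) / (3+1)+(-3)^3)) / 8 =-6461 / 1920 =-3.37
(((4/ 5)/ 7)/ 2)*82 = 4.69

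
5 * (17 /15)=17 /3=5.67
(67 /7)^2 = 4489 /49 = 91.61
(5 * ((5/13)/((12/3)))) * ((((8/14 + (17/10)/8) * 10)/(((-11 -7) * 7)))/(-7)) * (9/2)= 10975/570752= 0.02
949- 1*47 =902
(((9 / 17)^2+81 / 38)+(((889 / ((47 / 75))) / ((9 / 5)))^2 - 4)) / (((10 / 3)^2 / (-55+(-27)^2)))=45701849706690173 / 1212961900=37677893.85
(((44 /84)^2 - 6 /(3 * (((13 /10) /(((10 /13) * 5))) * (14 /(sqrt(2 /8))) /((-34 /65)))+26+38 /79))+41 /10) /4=37785813293 /32927229720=1.15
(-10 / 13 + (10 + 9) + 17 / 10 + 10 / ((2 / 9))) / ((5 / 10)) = 8441 / 65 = 129.86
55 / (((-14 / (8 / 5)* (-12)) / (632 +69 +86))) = 8657 / 21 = 412.24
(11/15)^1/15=11/225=0.05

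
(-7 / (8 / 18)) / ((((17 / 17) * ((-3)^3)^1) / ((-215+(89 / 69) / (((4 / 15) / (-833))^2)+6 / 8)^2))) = 150163990176991793527 / 1625088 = 92403605329060.21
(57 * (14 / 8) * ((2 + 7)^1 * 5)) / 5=3591 / 4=897.75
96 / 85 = 1.13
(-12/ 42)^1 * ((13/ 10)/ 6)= -13/ 210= -0.06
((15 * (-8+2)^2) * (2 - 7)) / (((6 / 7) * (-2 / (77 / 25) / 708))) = 3434508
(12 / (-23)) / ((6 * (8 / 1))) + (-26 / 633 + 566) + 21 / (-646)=565.92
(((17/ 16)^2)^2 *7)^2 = 341812114609/ 4294967296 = 79.58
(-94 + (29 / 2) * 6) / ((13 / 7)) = -49 / 13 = -3.77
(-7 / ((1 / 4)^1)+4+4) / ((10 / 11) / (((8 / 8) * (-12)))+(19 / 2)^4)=-10560 / 4300553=-0.00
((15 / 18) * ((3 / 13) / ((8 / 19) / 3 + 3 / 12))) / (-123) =-190 / 47437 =-0.00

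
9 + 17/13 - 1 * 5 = 69/13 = 5.31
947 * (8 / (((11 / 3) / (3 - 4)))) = -22728 / 11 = -2066.18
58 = 58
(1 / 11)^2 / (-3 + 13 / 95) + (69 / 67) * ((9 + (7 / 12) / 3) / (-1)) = -62658859 / 6615312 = -9.47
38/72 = 19/36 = 0.53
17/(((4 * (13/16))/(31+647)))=46104/13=3546.46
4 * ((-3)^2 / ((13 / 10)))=360 / 13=27.69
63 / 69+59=1378 / 23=59.91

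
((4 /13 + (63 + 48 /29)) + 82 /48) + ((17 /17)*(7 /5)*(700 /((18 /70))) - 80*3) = 98743963 /27144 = 3637.78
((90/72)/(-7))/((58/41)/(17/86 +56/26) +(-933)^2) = -107789/525443540524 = -0.00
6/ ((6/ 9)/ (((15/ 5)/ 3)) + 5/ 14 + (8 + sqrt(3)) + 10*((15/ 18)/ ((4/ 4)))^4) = 1709355312/ 3882993361 - 123451776*sqrt(3)/ 3882993361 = 0.39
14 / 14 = 1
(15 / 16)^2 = 225 / 256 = 0.88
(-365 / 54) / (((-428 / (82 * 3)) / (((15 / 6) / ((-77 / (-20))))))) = 374125 / 148302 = 2.52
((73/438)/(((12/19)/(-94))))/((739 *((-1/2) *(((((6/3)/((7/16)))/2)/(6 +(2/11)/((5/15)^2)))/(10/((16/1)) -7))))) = -1.43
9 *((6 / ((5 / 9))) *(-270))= -26244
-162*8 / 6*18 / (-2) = 1944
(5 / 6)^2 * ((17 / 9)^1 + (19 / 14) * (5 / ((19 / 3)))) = 9325 / 4536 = 2.06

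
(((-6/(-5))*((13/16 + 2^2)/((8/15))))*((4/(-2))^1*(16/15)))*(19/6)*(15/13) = -4389/52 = -84.40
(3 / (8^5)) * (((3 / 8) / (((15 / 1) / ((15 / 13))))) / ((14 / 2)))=0.00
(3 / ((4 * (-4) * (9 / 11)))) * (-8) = 11 / 6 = 1.83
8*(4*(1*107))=3424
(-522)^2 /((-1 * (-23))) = 272484 /23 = 11847.13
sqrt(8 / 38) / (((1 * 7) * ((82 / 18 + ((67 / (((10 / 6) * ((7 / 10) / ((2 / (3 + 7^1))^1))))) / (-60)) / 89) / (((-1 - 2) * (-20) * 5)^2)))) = 7209000000 * sqrt(19) / 24254393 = 1295.57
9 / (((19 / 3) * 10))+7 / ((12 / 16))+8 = 9961 / 570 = 17.48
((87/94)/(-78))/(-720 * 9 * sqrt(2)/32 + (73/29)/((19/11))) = 12831137/60851768305354 + 3565793745 * sqrt(2)/121703536610708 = 0.00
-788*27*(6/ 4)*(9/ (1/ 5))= -1436130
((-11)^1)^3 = -1331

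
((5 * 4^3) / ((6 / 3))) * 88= 14080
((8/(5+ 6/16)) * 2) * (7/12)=224/129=1.74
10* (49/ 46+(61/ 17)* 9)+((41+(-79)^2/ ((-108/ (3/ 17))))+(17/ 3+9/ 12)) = 2609777/ 7038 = 370.81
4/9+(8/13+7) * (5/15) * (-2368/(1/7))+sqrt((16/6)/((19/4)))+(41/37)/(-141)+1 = -8560929916/203463+4 * sqrt(114)/57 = -42075.35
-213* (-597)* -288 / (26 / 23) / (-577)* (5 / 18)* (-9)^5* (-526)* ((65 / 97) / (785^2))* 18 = 13081048444385568 / 1379579881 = 9481907.23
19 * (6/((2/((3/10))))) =171/10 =17.10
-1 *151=-151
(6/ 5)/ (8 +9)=6/ 85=0.07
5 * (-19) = -95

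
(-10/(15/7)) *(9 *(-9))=378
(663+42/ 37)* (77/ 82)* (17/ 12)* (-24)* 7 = -225162399/ 1517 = -148426.10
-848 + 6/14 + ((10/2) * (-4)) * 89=-2627.57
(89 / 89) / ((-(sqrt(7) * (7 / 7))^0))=-1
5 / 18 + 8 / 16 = 0.78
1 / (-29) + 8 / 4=57 / 29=1.97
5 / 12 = 0.42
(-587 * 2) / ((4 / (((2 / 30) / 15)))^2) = -587 / 405000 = -0.00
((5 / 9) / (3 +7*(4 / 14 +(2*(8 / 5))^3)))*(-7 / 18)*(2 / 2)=-4375 / 4746114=-0.00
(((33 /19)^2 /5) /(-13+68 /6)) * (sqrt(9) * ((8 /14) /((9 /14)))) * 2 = -17424 /9025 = -1.93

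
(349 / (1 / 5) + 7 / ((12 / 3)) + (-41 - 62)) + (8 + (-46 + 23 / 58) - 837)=89221 / 116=769.15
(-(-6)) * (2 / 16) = 3 / 4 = 0.75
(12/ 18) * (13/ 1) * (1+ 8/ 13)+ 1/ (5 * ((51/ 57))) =1209/ 85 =14.22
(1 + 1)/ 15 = 2/ 15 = 0.13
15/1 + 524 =539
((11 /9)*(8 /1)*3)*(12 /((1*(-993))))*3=-352 /331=-1.06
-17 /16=-1.06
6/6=1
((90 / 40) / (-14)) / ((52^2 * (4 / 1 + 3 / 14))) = -9 / 638144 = -0.00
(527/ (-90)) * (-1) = 527/ 90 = 5.86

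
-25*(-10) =250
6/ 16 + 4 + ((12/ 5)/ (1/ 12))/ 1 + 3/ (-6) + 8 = 40.68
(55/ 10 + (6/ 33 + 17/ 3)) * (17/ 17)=749/ 66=11.35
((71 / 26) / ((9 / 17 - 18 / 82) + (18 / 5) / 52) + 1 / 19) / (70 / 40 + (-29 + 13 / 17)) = -322022024 / 1175525307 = -0.27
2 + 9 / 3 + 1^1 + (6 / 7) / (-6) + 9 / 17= 760 / 119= 6.39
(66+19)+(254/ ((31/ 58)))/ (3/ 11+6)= 343867/ 2139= 160.76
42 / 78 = 7 / 13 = 0.54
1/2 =0.50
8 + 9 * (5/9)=13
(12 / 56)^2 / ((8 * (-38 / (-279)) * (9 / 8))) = 279 / 7448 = 0.04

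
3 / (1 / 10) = 30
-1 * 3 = -3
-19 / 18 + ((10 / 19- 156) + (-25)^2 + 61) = 181079 / 342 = 529.47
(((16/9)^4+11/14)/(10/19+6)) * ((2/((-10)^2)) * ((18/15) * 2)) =24263/306180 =0.08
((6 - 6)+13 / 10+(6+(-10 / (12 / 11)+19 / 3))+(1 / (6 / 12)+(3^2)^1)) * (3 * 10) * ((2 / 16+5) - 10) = -2262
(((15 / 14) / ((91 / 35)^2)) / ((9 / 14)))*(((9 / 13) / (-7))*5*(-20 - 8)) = 3.41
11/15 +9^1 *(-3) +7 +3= -16.27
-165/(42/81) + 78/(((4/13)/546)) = 1933299/14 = 138092.79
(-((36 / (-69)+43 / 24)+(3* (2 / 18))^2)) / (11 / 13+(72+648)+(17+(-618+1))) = -29731 / 2601576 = -0.01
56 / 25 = 2.24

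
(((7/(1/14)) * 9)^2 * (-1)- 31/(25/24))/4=-4862211/25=-194488.44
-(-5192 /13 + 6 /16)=41497 /104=399.01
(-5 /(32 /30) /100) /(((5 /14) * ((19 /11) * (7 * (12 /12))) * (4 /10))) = -33 /1216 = -0.03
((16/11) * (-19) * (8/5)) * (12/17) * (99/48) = -5472/85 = -64.38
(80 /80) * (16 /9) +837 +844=15145 /9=1682.78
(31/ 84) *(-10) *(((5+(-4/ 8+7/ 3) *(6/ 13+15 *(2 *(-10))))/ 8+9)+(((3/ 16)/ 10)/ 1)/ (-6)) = 7611523/ 34944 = 217.82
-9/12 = -3/4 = -0.75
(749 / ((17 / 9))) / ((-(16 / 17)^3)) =-1948149 / 4096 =-475.62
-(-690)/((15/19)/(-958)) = -837292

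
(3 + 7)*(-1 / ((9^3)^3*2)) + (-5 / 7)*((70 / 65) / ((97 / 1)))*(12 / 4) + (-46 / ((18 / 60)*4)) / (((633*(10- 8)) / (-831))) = 5182546478220815 / 206162713857438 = 25.14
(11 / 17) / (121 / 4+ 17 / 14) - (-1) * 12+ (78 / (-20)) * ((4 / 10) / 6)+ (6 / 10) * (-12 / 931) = 8193831249 / 697179350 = 11.75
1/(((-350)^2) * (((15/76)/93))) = 589/153125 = 0.00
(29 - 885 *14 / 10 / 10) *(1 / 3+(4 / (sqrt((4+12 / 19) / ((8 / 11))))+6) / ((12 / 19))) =-55991 / 60 - 18031 *sqrt(19) / 330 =-1171.35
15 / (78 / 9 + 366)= 45 / 1124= 0.04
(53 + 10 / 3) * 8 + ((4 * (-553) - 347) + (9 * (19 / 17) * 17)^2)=81398 / 3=27132.67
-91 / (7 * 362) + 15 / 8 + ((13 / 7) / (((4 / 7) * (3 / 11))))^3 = 529856675 / 312768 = 1694.09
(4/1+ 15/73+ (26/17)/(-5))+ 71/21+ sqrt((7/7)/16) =3925073/521220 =7.53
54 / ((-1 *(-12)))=4.50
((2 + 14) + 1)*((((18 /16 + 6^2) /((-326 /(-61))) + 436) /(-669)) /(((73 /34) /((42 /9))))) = -2336979715 /95525172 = -24.46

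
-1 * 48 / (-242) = 24 / 121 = 0.20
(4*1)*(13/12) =13/3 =4.33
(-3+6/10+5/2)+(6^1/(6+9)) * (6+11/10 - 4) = 67/50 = 1.34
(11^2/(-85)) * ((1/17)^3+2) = -1189067/417605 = -2.85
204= 204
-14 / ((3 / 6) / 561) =-15708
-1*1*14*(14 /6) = -98 /3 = -32.67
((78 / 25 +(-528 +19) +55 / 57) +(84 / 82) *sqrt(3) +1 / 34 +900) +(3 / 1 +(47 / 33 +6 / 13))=42 *sqrt(3) / 41 +2771340727 / 6928350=401.77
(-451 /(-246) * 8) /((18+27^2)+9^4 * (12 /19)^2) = 15884 /3643353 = 0.00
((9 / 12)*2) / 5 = 3 / 10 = 0.30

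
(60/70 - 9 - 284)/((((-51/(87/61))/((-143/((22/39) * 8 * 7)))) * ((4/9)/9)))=-2435478435/3252032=-748.91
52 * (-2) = -104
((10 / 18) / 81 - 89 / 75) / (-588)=0.00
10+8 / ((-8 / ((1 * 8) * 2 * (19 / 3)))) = -274 / 3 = -91.33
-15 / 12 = -5 / 4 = -1.25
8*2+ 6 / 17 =278 / 17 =16.35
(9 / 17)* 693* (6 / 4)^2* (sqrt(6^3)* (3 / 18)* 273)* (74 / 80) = 566999433* sqrt(6) / 2720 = 510610.04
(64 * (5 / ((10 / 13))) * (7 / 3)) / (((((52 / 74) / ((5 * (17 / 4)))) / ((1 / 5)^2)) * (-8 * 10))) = -4403 / 300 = -14.68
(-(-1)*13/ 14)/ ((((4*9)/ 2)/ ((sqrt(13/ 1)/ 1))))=13*sqrt(13)/ 252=0.19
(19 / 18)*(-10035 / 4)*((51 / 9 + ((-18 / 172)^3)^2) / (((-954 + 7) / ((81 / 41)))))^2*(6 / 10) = -438315376200334675267269822308775 / 1973963297143136215748280697782272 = -0.22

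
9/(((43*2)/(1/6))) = 3/172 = 0.02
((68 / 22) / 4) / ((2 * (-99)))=-17 / 4356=-0.00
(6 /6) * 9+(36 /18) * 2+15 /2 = 41 /2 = 20.50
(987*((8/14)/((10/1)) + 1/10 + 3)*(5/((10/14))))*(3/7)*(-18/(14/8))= -3365388/35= -96153.94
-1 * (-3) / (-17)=-3 / 17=-0.18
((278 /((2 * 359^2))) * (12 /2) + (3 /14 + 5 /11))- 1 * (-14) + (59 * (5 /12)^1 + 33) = 8604995057 /119086044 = 72.26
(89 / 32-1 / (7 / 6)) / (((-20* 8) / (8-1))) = -431 / 5120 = -0.08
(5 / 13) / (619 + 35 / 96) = 480 / 772967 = 0.00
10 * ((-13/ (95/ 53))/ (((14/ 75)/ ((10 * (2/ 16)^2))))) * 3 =-775125/ 4256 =-182.13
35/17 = 2.06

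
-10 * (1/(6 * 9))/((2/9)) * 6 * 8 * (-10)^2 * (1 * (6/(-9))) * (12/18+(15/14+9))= 1804000/63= 28634.92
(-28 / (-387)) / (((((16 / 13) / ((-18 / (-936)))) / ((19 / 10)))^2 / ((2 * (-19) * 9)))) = -48013 / 2201600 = -0.02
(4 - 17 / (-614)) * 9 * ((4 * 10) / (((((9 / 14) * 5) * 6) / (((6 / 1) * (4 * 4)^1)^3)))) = 20420886528 / 307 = 66517545.69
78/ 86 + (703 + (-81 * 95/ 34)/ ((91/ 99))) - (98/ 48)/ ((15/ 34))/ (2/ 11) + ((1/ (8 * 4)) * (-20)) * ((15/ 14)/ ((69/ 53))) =475577172727/ 1101587760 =431.72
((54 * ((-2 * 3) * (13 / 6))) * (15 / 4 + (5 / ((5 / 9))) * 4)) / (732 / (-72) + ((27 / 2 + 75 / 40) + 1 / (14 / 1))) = -4687956 / 887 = -5285.18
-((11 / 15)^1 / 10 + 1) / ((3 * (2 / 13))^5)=-51.25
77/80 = 0.96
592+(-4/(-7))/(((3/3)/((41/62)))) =128546/217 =592.38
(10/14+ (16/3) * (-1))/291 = -1/63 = -0.02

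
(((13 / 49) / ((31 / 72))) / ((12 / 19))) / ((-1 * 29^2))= -1482 / 1277479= -0.00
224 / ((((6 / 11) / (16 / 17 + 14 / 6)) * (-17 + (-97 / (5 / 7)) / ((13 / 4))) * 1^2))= -22.88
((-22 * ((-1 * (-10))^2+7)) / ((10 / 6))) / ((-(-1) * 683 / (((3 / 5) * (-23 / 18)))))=27071 / 17075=1.59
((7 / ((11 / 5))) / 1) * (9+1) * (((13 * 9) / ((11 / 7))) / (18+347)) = 57330 / 8833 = 6.49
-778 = -778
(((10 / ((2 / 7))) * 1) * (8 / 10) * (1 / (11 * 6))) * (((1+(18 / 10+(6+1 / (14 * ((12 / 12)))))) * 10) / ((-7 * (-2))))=207 / 77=2.69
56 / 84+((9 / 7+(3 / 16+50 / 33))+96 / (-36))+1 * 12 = 48005 / 3696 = 12.99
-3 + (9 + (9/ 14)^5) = 3285993/ 537824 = 6.11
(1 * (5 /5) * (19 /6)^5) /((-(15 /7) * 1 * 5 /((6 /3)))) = -17332693 /291600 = -59.44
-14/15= -0.93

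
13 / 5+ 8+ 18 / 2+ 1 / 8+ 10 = 1189 / 40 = 29.72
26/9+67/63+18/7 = 137/21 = 6.52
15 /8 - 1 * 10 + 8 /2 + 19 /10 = -2.22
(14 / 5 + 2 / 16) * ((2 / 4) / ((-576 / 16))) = -13 / 320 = -0.04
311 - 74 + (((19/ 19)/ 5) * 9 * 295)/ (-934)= 220827/ 934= 236.43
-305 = -305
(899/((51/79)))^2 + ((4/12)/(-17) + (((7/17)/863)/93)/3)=134941660879789/69584553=1939247.36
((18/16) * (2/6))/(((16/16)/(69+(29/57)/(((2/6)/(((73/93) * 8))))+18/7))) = 1003819/32984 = 30.43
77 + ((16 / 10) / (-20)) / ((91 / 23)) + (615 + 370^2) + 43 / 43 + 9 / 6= 626054883 / 4550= 137594.48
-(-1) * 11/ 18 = 11/ 18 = 0.61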